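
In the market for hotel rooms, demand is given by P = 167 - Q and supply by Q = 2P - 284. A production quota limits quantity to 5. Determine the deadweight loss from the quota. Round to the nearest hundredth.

Rewriting supply in inverse form: P = 142 + 0.5Q.
Unrestricted equilibrium: Q* = (167 - 142)/(1 + 0.5) = 16.6667.
At Q = 5 the demand price is 167 - (5) = 162 and the supply price is 142 + 0.5(5) = 144.5.
Deadweight loss is the triangle between the curves from 5 to 16.6667: (1/2)(162 - 144.5)(16.6667 - 5) = 102.0833.

102.08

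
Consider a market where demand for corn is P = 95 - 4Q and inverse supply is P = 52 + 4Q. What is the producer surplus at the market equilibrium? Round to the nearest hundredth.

57.78

Setting demand equal to supply, 43 = 8Q, so Q* = 5.375 and P* = 73.5.
Producer surplus is the triangle above supply below P*: (1/2)(5.375)(73.5 - 52) = (1/2)(5.375)(21.5) = 57.7812.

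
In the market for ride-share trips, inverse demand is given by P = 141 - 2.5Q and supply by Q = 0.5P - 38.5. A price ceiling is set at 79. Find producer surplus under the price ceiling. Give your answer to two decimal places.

1.00

Rewriting supply in inverse form: P = 77 + 2Q.
Without the control, 141 - 2.5Q = 77 + 2Q so Q* = 14.2222 and P* = 105.4444.
At P = 79, sellers supply (79 - 77)/2 = 1 while buyers want more, so the quantity traded is 1 at price 79.
PS is the triangle above supply below 79: (1/2)(1)(79 - 77) = 1.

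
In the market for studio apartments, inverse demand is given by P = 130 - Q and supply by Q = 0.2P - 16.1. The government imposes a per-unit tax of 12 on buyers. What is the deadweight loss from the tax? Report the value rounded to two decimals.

Rewriting supply in inverse form: P = 80.5 + 5Q.
Pre-tax equilibrium: 130 - Q = 80.5 + 5Q gives Q* = 8.25, P* = 121.75.
A tax on buyers shifts demand down by 12: (130 - 12) - Q = 80.5 + 5Q, so Q_t = 6.25. Buyers pay P_b = 123.75; sellers receive P_s = P_b - 12 = 111.75.
Deadweight loss is the triangle between the curves from Q_t to Q*: (1/2)(8.25 - 6.25)(12) = 12.

12.00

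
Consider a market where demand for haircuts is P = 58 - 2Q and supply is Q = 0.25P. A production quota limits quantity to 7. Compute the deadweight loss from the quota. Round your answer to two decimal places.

Rewriting supply in inverse form: P = 4Q.
Unrestricted equilibrium: Q* = (58 - 0)/(2 + 4) = 9.6667.
At Q = 7 the demand price is 58 - 2(7) = 44 and the supply price is 0 + 4(7) = 28.
Deadweight loss is the triangle between the curves from 7 to 9.6667: (1/2)(44 - 28)(9.6667 - 7) = 21.3333.

21.33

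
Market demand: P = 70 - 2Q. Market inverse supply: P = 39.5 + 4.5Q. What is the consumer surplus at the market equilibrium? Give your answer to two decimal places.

22.02

Set 70 - 2Q = 39.5 + 4.5Q, which gives 30.5 = 6.5Q, so Q* = 4.6923 and P* = 70 - 2(4.6923) = 60.6154.
The demand choke price is 70, so CS = (1/2)(Q*)(70 - P*) = (1/2)(4.6923)(9.3846) = 22.0178.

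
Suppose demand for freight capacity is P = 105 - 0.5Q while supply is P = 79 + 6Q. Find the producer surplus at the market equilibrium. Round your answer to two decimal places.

48.00

Setting demand equal to supply, 26 = 6.5Q, so Q* = 4 and P* = 103.
The supply curve's price intercept is 79, so PS = (1/2)(Q*)(P* - 79) = (1/2)(4)(24) = 48.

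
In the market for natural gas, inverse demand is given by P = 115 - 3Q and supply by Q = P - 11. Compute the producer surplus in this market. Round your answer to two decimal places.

338.00

Rewriting supply in inverse form: P = 11 + Q.
Equilibrium: 115 - 3Q = 11 + Q, so Q* = 26 and P* = 37.
Producer surplus is the triangle above supply below P*: (1/2)(26)(37 - 11) = (1/2)(26)(26) = 338.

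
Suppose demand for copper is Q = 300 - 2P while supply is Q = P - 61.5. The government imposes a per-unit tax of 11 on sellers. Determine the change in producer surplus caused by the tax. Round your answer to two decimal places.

Rewriting demand in inverse form: P = 150 - 0.5Q.
Rewriting supply in inverse form: P = 61.5 + Q.
Pre-tax equilibrium: 150 - 0.5Q = 61.5 + Q gives Q* = 59, P* = 120.5.
A tax on sellers shifts supply up by 11: 150 - 0.5Q = 61.5 + Q + 11, so Q_t = 51.6667. Buyers pay P_b = 124.1667; sellers receive P_s = P_b - 11 = 113.1667.
PS falls from (1/2)(59)(59) = 1740.5 to (1/2)(51.6667)(51.6667) = 1334.7222, a change of -405.7778.

-405.78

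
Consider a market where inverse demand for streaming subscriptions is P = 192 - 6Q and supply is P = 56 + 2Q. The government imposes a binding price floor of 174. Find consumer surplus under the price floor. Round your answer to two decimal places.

27.00

Without the control, 192 - 6Q = 56 + 2Q so Q* = 17 and P* = 90.
At the floor price 174, quantity demanded is (192 - 174)/6 = 3; demand is the short side, so Q = 3 trades at P = 174.
CS is the triangle under demand above 174: (1/2)(3)(192 - 174) = 27.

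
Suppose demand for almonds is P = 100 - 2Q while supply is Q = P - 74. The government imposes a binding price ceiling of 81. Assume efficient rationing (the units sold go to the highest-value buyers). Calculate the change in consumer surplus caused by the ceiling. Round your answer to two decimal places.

Rewriting supply in inverse form: P = 74 + Q.
Without the control, 100 - 2Q = 74 + Q so Q* = 8.6667 and P* = 82.6667.
At the ceiling price 81, quantity supplied is (81 - 74)/1 = 7; supply is the short side, so Q = 7 trades at P = 81.
CS goes from (1/2)(8.6667)(17.3333) = 75.1111 to 84 (computed as (100 - 81)(7) - (1/2)(2)(7)^2), a change of 8.8889.

8.89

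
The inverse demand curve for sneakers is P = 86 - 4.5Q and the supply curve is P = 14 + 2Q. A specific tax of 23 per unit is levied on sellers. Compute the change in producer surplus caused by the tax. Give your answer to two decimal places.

Without the tax, 86 - 4.5Q = 14 + 2Q so Q* = 11.0769 and P* = 36.1538.
With the tax, sellers need 23 more per unit: 86 - 4.5Q = 14 + 2Q + 23, so Q_t = 7.5385. Buyers pay P_b = 52.0769; sellers receive P_s = P_b - 23 = 29.0769.
PS falls from (1/2)(11.0769)(22.1538) = 122.6982 to (1/2)(7.5385)(15.0769) = 56.8284, a change of -65.8698.

-65.87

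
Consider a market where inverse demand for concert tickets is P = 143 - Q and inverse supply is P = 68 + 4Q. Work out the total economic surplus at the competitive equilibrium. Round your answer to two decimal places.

562.50

Set 143 - Q = 68 + 4Q, which gives 75 = 5Q, so Q* = 15 and P* = 143 - (15) = 128.
Total surplus is the full triangle between the curves from 0 to Q*: (1/2)(15)(143 - 68) = 562.5.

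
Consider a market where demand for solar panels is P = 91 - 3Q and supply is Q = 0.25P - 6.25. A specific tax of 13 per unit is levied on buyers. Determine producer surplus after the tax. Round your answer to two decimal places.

114.65

Rewriting supply in inverse form: P = 25 + 4Q.
Without the tax, 91 - 3Q = 25 + 4Q so Q* = 9.4286 and P* = 62.7143.
With the tax, buyers' net willingness to pay falls by 13: (91 - 13) - 3Q = 25 + 4Q, so Q_t = 7.5714. Buyers pay P_b = 68.2857; sellers receive P_s = P_b - 13 = 55.2857.
Producer surplus is the triangle above supply below P_s: (1/2)(7.5714)(55.2857 - 25) = 114.6531.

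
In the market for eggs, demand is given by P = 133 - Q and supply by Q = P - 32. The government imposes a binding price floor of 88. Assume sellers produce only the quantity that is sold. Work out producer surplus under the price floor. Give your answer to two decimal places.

Rewriting supply in inverse form: P = 32 + Q.
Without the control, 133 - Q = 32 + Q so Q* = 50.5 and P* = 82.5.
At the floor price 88, quantity demanded is (133 - 88)/1 = 45; demand is the short side, so Q = 45 trades at P = 88.
The supply price at Q = 45 is 77. PS is the trapezoid between 88 and supply over [0, 45]: (1/2)[(88 - 32) + (88 - 77)](45) = 1507.5.

1507.50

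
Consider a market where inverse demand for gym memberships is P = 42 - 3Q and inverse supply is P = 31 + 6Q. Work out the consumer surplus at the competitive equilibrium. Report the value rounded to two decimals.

Set 42 - 3Q = 31 + 6Q, which gives 11 = 9Q, so Q* = 1.2222 and P* = 42 - 3(1.2222) = 38.3333.
Consumer surplus is the triangle under demand above P*: (1/2)(1.2222)(42 - 38.3333) = (1/2)(1.2222)(3.6667) = 2.2407.

2.24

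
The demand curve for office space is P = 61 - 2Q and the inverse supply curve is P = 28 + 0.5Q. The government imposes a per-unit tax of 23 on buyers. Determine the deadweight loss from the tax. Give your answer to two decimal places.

105.80

Without the tax, 61 - 2Q = 28 + 0.5Q so Q* = 13.2 and P* = 34.6.
A tax on buyers shifts demand down by 23: (61 - 23) - 2Q = 28 + 0.5Q, so Q_t = 4. Buyers pay P_b = 53; sellers receive P_s = P_b - 23 = 30.
Deadweight loss is the triangle between the curves from Q_t to Q*: (1/2)(13.2 - 4)(23) = 105.8.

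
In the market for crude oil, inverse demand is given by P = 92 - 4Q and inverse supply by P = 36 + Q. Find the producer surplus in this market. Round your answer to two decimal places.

62.72

Equilibrium: 92 - 4Q = 36 + Q, so Q* = 11.2 and P* = 47.2.
The supply curve's price intercept is 36, so PS = (1/2)(Q*)(P* - 36) = (1/2)(11.2)(11.2) = 62.72.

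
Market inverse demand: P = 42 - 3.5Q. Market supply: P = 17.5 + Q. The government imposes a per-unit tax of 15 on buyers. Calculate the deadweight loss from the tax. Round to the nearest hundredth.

25.00

Pre-tax equilibrium: 42 - 3.5Q = 17.5 + Q gives Q* = 5.4444, P* = 22.9444.
A tax on buyers shifts demand down by 15: (42 - 15) - 3.5Q = 17.5 + Q, so Q_t = 2.1111. Buyers pay P_b = 34.6111; sellers receive P_s = P_b - 15 = 19.6111.
Deadweight loss is the triangle between the curves from Q_t to Q*: (1/2)(5.4444 - 2.1111)(15) = 25.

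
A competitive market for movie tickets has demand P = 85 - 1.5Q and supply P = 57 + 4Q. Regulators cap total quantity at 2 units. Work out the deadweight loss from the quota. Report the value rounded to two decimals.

Without the quota, 85 - 1.5Q = 57 + 4Q gives Q* = 5.0909.
At Q = 2 the demand price is 85 - 1.5(2) = 82 and the supply price is 57 + 4(2) = 65.
Deadweight loss is the triangle between the curves from 2 to 5.0909: (1/2)(82 - 65)(5.0909 - 2) = 26.2727.

26.27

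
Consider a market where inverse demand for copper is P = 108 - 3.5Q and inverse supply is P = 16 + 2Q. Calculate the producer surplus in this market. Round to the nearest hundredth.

279.80

Set 108 - 3.5Q = 16 + 2Q, which gives 92 = 5.5Q, so Q* = 16.7273 and P* = 108 - 3.5(16.7273) = 49.4545.
The supply curve's price intercept is 16, so PS = (1/2)(Q*)(P* - 16) = (1/2)(16.7273)(33.4545) = 279.8017.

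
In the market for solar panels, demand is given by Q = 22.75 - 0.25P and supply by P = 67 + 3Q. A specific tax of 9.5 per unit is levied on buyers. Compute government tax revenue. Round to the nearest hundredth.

19.68

Rewriting demand in inverse form: P = 91 - 4Q.
Pre-tax equilibrium: 91 - 4Q = 67 + 3Q gives Q* = 3.4286, P* = 77.2857.
A tax on buyers shifts demand down by 9.5: (91 - 9.5) - 4Q = 67 + 3Q, so Q_t = 2.0714. Buyers pay P_b = 82.7143; sellers receive P_s = P_b - 9.5 = 73.2143.
Tax revenue = t x Q_t = 9.5 x 2.0714 = 19.6786.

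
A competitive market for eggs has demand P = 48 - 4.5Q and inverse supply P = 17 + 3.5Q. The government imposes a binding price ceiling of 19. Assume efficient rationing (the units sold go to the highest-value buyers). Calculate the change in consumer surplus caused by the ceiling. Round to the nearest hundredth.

-17.95

Without the control, 48 - 4.5Q = 17 + 3.5Q so Q* = 3.875 and P* = 30.5625.
At P = 19, sellers supply (19 - 17)/3.5 = 0.5714 while buyers want more, so the quantity traded is 0.5714 at price 19.
CS goes from (1/2)(3.875)(17.4375) = 33.7852 to 15.8367 (computed as (48 - 19)(0.5714) - (1/2)(4.5)(0.5714)^2), a change of -17.9484.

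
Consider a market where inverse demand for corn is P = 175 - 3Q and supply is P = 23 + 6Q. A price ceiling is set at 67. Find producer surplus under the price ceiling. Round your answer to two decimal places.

161.33

Free-market equilibrium: 175 - 3Q = 23 + 6Q gives Q* = 16.8889, P* = 124.3333.
At the ceiling price 67, quantity supplied is (67 - 23)/6 = 7.3333; supply is the short side, so Q = 7.3333 trades at P = 67.
PS is the triangle above supply below 67: (1/2)(7.3333)(67 - 23) = 161.3333.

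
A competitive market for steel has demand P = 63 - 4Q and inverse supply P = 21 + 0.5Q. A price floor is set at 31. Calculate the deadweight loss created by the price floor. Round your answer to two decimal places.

4.00

Without the control, 63 - 4Q = 21 + 0.5Q so Q* = 9.3333 and P* = 25.6667.
At P = 31, buyers demand (63 - 31)/4 = 8 while sellers would supply more, so the quantity traded is 8 at price 31.
At Q = 8 the demand price is 31 and the supply price is 25. Deadweight loss is the triangle between the curves from 8 to 9.3333: (1/2)(31 - 25)(9.3333 - 8) = 4.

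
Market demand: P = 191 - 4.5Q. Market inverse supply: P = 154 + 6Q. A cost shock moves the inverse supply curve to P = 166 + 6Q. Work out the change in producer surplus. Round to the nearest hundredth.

-20.24

Initial equilibrium: Q_0 = 3.5238, P_0 = 175.1429; CS_0 = (1/2)(3.5238)(15.8571) = 27.9388, PS_0 = (1/2)(3.5238)(21.1429) = 37.2517.
New equilibrium: 191 - 4.5Q = 166 + 6Q gives Q_1 = 2.381, P_1 = 180.2857; CS_1 = 12.7551, PS_1 = 17.0068.
Change in producer surplus = 17.0068 - 37.2517 = -20.2449.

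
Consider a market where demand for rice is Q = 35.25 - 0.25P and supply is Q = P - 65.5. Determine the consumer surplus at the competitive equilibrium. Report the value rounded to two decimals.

456.02

Rewriting demand in inverse form: P = 141 - 4Q.
Rewriting supply in inverse form: P = 65.5 + Q.
Equilibrium: 141 - 4Q = 65.5 + Q, so Q* = 15.1 and P* = 80.6.
CS is the area between the demand curve and P* from 0 to Q*: (1/2)(15.1)(60.4) = 456.02.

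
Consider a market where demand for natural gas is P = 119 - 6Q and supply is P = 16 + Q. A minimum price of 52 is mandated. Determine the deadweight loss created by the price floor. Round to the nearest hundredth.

Free-market equilibrium: 119 - 6Q = 16 + Q gives Q* = 14.7143, P* = 30.7143.
At the floor price 52, quantity demanded is (119 - 52)/6 = 11.1667; demand is the short side, so Q = 11.1667 trades at P = 52.
At Q = 11.1667 the demand price is 52 and the supply price is 27.1667. Deadweight loss is the triangle between the curves from 11.1667 to 14.7143: (1/2)(52 - 27.1667)(14.7143 - 11.1667) = 44.0496.

44.05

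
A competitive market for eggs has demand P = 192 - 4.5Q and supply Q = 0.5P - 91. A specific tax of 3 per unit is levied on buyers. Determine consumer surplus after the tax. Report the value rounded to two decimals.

Rewriting supply in inverse form: P = 182 + 2Q.
Without the tax, 192 - 4.5Q = 182 + 2Q so Q* = 1.5385 and P* = 185.0769.
With the tax, buyers' net willingness to pay falls by 3: (192 - 3) - 4.5Q = 182 + 2Q, so Q_t = 1.0769. Buyers pay P_b = 187.1538; sellers receive P_s = P_b - 3 = 184.1538.
CS = (1/2)(Q_t)(192 - P_b) = (1/2)(1.0769)(4.8462) = 2.6095.

2.61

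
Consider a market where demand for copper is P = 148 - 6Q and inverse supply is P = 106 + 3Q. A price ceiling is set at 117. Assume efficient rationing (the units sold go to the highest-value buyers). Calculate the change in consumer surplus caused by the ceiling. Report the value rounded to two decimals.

Free-market equilibrium: 148 - 6Q = 106 + 3Q gives Q* = 4.6667, P* = 120.
At P = 117, sellers supply (117 - 106)/3 = 3.6667 while buyers want more, so the quantity traded is 3.6667 at price 117.
CS goes from (1/2)(4.6667)(28) = 65.3333 to 73.3333 (computed as (148 - 117)(3.6667) - (1/2)(6)(3.6667)^2), a change of 8.

8.00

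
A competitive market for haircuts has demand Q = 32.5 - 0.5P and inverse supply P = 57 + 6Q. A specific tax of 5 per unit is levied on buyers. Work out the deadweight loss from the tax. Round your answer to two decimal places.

Rewriting demand in inverse form: P = 65 - 2Q.
Without the tax, 65 - 2Q = 57 + 6Q so Q* = 1 and P* = 63.
With the tax, buyers' net willingness to pay falls by 5: (65 - 5) - 2Q = 57 + 6Q, so Q_t = 0.375. Buyers pay P_b = 64.25; sellers receive P_s = P_b - 5 = 59.25.
The welfare triangle lost has base Q* - Q_t = 0.625 and height t = 5, so DWL = (1/2)(0.625)(5) = 1.5625.

1.56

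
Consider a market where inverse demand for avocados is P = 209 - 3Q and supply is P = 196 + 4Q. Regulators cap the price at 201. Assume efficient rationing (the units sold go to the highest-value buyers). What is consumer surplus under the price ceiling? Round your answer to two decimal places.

Without the control, 209 - 3Q = 196 + 4Q so Q* = 1.8571 and P* = 203.4286.
At P = 201, sellers supply (201 - 196)/4 = 1.25 while buyers want more, so the quantity traded is 1.25 at price 201.
The demand price at Q = 1.25 is 205.25. CS is the trapezoid between demand and 201 over [0, 1.25]: (1/2)[(209 - 201) + (205.25 - 201)](1.25) = 7.6562.

7.66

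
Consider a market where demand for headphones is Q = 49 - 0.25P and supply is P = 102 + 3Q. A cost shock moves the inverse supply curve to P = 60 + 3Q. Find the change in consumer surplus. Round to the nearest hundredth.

Rewriting demand in inverse form: P = 196 - 4Q.
Initial equilibrium: Q_0 = 13.4286, P_0 = 142.2857; CS_0 = (1/2)(13.4286)(53.7143) = 360.6531, PS_0 = (1/2)(13.4286)(40.2857) = 270.4898.
New equilibrium: 196 - 4Q = 60 + 3Q gives Q_1 = 19.4286, P_1 = 118.2857; CS_1 = 754.9388, PS_1 = 566.2041.
Change in consumer surplus = 754.9388 - 360.6531 = 394.2857.

394.29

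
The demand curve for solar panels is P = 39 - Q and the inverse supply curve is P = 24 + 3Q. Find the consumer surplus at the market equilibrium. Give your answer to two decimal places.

7.03

Equilibrium: 39 - Q = 24 + 3Q, so Q* = 3.75 and P* = 35.25.
Consumer surplus is the triangle under demand above P*: (1/2)(3.75)(39 - 35.25) = (1/2)(3.75)(3.75) = 7.0312.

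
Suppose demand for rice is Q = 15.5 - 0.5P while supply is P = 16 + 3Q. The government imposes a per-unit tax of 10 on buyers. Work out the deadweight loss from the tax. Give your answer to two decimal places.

10.00

Rewriting demand in inverse form: P = 31 - 2Q.
Pre-tax equilibrium: 31 - 2Q = 16 + 3Q gives Q* = 3, P* = 25.
A tax on buyers shifts demand down by 10: (31 - 10) - 2Q = 16 + 3Q, so Q_t = 1. Buyers pay P_b = 29; sellers receive P_s = P_b - 10 = 19.
Deadweight loss is the triangle between the curves from Q_t to Q*: (1/2)(3 - 1)(10) = 10.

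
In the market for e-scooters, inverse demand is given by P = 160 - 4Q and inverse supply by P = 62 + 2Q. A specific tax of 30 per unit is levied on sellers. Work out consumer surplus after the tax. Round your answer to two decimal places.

256.89

Without the tax, 160 - 4Q = 62 + 2Q so Q* = 16.3333 and P* = 94.6667.
With the tax, sellers need 30 more per unit: 160 - 4Q = 62 + 2Q + 30, so Q_t = 11.3333. Buyers pay P_b = 114.6667; sellers receive P_s = P_b - 30 = 84.6667.
CS = (1/2)(Q_t)(160 - P_b) = (1/2)(11.3333)(45.3333) = 256.8889.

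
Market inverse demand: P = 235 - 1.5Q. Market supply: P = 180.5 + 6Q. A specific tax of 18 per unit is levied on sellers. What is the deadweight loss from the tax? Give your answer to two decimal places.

Without the tax, 235 - 1.5Q = 180.5 + 6Q so Q* = 7.2667 and P* = 224.1.
With the tax, sellers need 18 more per unit: 235 - 1.5Q = 180.5 + 6Q + 18, so Q_t = 4.8667. Buyers pay P_b = 227.7; sellers receive P_s = P_b - 18 = 209.7.
The welfare triangle lost has base Q* - Q_t = 2.4 and height t = 18, so DWL = (1/2)(2.4)(18) = 21.6.

21.60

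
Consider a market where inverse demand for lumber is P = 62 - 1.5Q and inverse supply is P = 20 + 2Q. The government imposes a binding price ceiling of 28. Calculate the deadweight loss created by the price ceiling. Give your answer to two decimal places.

112.00

Free-market equilibrium: 62 - 1.5Q = 20 + 2Q gives Q* = 12, P* = 44.
At P = 28, sellers supply (28 - 20)/2 = 4 while buyers want more, so the quantity traded is 4 at price 28.
At Q = 4 the demand price is 56 and the supply price is 28. Deadweight loss is the triangle between the curves from 4 to 12: (1/2)(56 - 28)(12 - 4) = 112.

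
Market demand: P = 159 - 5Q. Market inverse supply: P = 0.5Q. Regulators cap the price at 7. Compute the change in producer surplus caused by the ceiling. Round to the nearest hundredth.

Without the control, 159 - 5Q = 0.5Q so Q* = 28.9091 and P* = 14.4545.
At the ceiling price 7, quantity supplied is (7 - 0)/0.5 = 14; supply is the short side, so Q = 14 trades at P = 7.
PS goes from (1/2)(28.9091)(14.4545) = 208.9339 to 49 (computed as (7 - 0)(14) - (1/2)(0.5)(14)^2), a change of -159.9339.

-159.93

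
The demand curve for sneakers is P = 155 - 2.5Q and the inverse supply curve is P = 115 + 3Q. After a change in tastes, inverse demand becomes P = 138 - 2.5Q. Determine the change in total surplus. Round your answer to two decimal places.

Initial equilibrium: Q_0 = 7.2727, P_0 = 136.8182; CS_0 = (1/2)(7.2727)(18.1818) = 66.1157, PS_0 = (1/2)(7.2727)(21.8182) = 79.3388.
New equilibrium: 138 - 2.5Q = 115 + 3Q gives Q_1 = 4.1818, P_1 = 127.5455; CS_1 = 21.8595, PS_1 = 26.2314.
Change in total surplus = (21.8595 + 26.2314) - (66.1157 + 79.3388) = -97.3636.

-97.36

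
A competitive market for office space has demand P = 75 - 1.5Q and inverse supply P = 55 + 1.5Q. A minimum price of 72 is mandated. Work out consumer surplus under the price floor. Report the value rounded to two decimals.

Without the control, 75 - 1.5Q = 55 + 1.5Q so Q* = 6.6667 and P* = 65.
At the floor price 72, quantity demanded is (75 - 72)/1.5 = 2; demand is the short side, so Q = 2 trades at P = 72.
CS is the triangle under demand above 72: (1/2)(2)(75 - 72) = 3.

3.00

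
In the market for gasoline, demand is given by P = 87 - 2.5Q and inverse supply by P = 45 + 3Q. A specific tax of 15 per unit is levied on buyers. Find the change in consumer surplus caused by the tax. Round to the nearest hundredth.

Without the tax, 87 - 2.5Q = 45 + 3Q so Q* = 7.6364 and P* = 67.9091.
With the tax, buyers' net willingness to pay falls by 15: (87 - 15) - 2.5Q = 45 + 3Q, so Q_t = 4.9091. Buyers pay P_b = 74.7273; sellers receive P_s = P_b - 15 = 59.7273.
CS falls from (1/2)(7.6364)(19.0909) = 72.8926 to (1/2)(4.9091)(12.2727) = 30.124, a change of -42.7686.

-42.77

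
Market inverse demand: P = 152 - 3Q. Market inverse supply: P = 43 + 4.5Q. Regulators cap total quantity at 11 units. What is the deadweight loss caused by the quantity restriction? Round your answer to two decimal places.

Unrestricted equilibrium: Q* = (152 - 43)/(3 + 4.5) = 14.5333.
At Q = 11 the demand price is 152 - 3(11) = 119 and the supply price is 43 + 4.5(11) = 92.5.
Deadweight loss is the triangle between the curves from 11 to 14.5333: (1/2)(119 - 92.5)(14.5333 - 11) = 46.8167.

46.82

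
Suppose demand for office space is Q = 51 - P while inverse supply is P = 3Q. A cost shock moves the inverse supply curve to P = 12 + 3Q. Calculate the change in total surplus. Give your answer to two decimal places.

Rewriting demand in inverse form: P = 51 - Q.
Initial equilibrium: Q_0 = 12.75, P_0 = 38.25; CS_0 = (1/2)(12.75)(12.75) = 81.2812, PS_0 = (1/2)(12.75)(38.25) = 243.8438.
New equilibrium: 51 - Q = 12 + 3Q gives Q_1 = 9.75, P_1 = 41.25; CS_1 = 47.5312, PS_1 = 142.5938.
Change in total surplus = (47.5312 + 142.5938) - (81.2812 + 243.8438) = -135.

-135.00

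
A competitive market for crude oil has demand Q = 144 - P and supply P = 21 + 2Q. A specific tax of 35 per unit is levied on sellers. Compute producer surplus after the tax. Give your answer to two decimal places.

Rewriting demand in inverse form: P = 144 - Q.
Pre-tax equilibrium: 144 - Q = 21 + 2Q gives Q* = 41, P* = 103.
With the tax, sellers need 35 more per unit: 144 - Q = 21 + 2Q + 35, so Q_t = 29.3333. Buyers pay P_b = 114.6667; sellers receive P_s = P_b - 35 = 79.6667.
Producer surplus is the triangle above supply below P_s: (1/2)(29.3333)(79.6667 - 21) = 860.4444.

860.44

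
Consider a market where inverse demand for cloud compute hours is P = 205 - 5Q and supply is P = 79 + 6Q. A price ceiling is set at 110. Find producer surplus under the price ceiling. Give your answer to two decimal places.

Without the control, 205 - 5Q = 79 + 6Q so Q* = 11.4545 and P* = 147.7273.
At P = 110, sellers supply (110 - 79)/6 = 5.1667 while buyers want more, so the quantity traded is 5.1667 at price 110.
PS is the triangle above supply below 110: (1/2)(5.1667)(110 - 79) = 80.0833.

80.08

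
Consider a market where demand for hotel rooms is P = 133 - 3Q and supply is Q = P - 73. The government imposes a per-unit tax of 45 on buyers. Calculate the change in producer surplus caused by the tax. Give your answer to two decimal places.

-105.47

Rewriting supply in inverse form: P = 73 + Q.
Pre-tax equilibrium: 133 - 3Q = 73 + Q gives Q* = 15, P* = 88.
A tax on buyers shifts demand down by 45: (133 - 45) - 3Q = 73 + Q, so Q_t = 3.75. Buyers pay P_b = 121.75; sellers receive P_s = P_b - 45 = 76.75.
Producers lose the trapezoid between P_s and P* out to Q_t plus the triangle from Q_t to Q*: change in PS = 7.0312 - 112.5 = -105.4688.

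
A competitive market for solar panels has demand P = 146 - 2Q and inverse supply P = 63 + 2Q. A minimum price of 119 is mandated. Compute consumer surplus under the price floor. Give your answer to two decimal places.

182.25

Free-market equilibrium: 146 - 2Q = 63 + 2Q gives Q* = 20.75, P* = 104.5.
At P = 119, buyers demand (146 - 119)/2 = 13.5 while sellers would supply more, so the quantity traded is 13.5 at price 119.
CS is the triangle under demand above 119: (1/2)(13.5)(146 - 119) = 182.25.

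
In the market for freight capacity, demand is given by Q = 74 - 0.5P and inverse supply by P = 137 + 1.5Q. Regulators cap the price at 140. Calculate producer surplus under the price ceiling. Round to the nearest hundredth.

3.00

Rewriting demand in inverse form: P = 148 - 2Q.
Without the control, 148 - 2Q = 137 + 1.5Q so Q* = 3.1429 and P* = 141.7143.
At the ceiling price 140, quantity supplied is (140 - 137)/1.5 = 2; supply is the short side, so Q = 2 trades at P = 140.
PS is the triangle above supply below 140: (1/2)(2)(140 - 137) = 3.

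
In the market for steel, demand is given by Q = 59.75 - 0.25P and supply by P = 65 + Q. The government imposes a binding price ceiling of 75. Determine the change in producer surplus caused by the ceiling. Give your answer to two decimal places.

Rewriting demand in inverse form: P = 239 - 4Q.
Without the control, 239 - 4Q = 65 + Q so Q* = 34.8 and P* = 99.8.
At P = 75, sellers supply (75 - 65)/1 = 10 while buyers want more, so the quantity traded is 10 at price 75.
PS goes from (1/2)(34.8)(34.8) = 605.52 to 50 (computed as (75 - 65)(10) - (1/2)(1)(10)^2), a change of -555.52.

-555.52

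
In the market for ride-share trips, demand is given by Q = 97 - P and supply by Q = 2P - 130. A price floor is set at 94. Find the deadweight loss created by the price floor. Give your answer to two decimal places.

Rewriting demand in inverse form: P = 97 - Q.
Rewriting supply in inverse form: P = 65 + 0.5Q.
Without the control, 97 - Q = 65 + 0.5Q so Q* = 21.3333 and P* = 75.6667.
At P = 94, buyers demand (97 - 94)/1 = 3 while sellers would supply more, so the quantity traded is 3 at price 94.
The lost-trades triangle has base Q* - 3 = 18.3333 and height equal to the gap between the curves at Q = 3, which is 94 - 66.5 = 27.5. DWL = (1/2)(18.3333)(27.5) = 252.0833.

252.08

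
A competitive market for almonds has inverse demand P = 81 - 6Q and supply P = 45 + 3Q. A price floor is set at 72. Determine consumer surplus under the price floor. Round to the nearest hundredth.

6.75

Free-market equilibrium: 81 - 6Q = 45 + 3Q gives Q* = 4, P* = 57.
At P = 72, buyers demand (81 - 72)/6 = 1.5 while sellers would supply more, so the quantity traded is 1.5 at price 72.
CS is the triangle under demand above 72: (1/2)(1.5)(81 - 72) = 6.75.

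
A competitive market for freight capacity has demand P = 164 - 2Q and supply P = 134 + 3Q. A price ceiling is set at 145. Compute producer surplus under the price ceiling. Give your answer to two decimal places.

20.17

Without the control, 164 - 2Q = 134 + 3Q so Q* = 6 and P* = 152.
At P = 145, sellers supply (145 - 134)/3 = 3.6667 while buyers want more, so the quantity traded is 3.6667 at price 145.
PS is the triangle above supply below 145: (1/2)(3.6667)(145 - 134) = 20.1667.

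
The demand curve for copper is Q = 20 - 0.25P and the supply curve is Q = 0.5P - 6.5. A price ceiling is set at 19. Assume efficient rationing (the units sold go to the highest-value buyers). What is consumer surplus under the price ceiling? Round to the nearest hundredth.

165.00

Rewriting demand in inverse form: P = 80 - 4Q.
Rewriting supply in inverse form: P = 13 + 2Q.
Free-market equilibrium: 80 - 4Q = 13 + 2Q gives Q* = 11.1667, P* = 35.3333.
At P = 19, sellers supply (19 - 13)/2 = 3 while buyers want more, so the quantity traded is 3 at price 19.
The demand price at Q = 3 is 68. CS is the trapezoid between demand and 19 over [0, 3]: (1/2)[(80 - 19) + (68 - 19)](3) = 165.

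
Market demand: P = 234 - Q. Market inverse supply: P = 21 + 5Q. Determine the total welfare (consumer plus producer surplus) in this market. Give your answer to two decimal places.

Equilibrium: 234 - Q = 21 + 5Q, so Q* = 35.5 and P* = 198.5.
CS = (1/2)(35.5)(35.5) = 630.125 and PS = (1/2)(35.5)(177.5) = 3150.625, so total surplus = 3780.75.

3780.75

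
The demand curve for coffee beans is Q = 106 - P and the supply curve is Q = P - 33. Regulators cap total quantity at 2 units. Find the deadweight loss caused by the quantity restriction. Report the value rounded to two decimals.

Rewriting demand in inverse form: P = 106 - Q.
Rewriting supply in inverse form: P = 33 + Q.
Unrestricted equilibrium: Q* = (106 - 33)/(1 + 1) = 36.5.
At Q = 2 the demand price is 106 - (2) = 104 and the supply price is 33 + (2) = 35.
Deadweight loss is the triangle between the curves from 2 to 36.5: (1/2)(104 - 35)(36.5 - 2) = 1190.25.

1190.25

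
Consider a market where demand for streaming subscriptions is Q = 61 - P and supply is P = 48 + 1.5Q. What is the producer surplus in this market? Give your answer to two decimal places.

Rewriting demand in inverse form: P = 61 - Q.
Setting demand equal to supply, 13 = 2.5Q, so Q* = 5.2 and P* = 55.8.
PS is the area between P* and the supply curve from 0 to Q*: (1/2)(5.2)(7.8) = 20.28.

20.28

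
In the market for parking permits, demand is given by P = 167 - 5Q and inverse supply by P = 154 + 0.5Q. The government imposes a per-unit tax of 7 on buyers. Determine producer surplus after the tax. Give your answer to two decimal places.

Pre-tax equilibrium: 167 - 5Q = 154 + 0.5Q gives Q* = 2.3636, P* = 155.1818.
A tax on buyers shifts demand down by 7: (167 - 7) - 5Q = 154 + 0.5Q, so Q_t = 1.0909. Buyers pay P_b = 161.5455; sellers receive P_s = P_b - 7 = 154.5455.
PS = (1/2)(Q_t)(P_s - 154) = (1/2)(1.0909)(0.5455) = 0.2975.

0.30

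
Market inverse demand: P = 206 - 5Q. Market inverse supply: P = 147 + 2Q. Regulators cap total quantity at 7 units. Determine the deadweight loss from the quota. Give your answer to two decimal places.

Unrestricted equilibrium: Q* = (206 - 147)/(5 + 2) = 8.4286.
At Q = 7 the demand price is 206 - 5(7) = 171 and the supply price is 147 + 2(7) = 161.
DWL = (1/2)(gap between curves at 7) x (Q* - 7) = (1/2)(10)(1.4286) = 7.1429.

7.14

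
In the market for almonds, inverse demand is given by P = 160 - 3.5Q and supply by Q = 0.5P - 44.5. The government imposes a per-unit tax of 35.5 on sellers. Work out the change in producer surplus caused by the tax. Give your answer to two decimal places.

-124.98

Rewriting supply in inverse form: P = 89 + 2Q.
Without the tax, 160 - 3.5Q = 89 + 2Q so Q* = 12.9091 and P* = 114.8182.
With the tax, sellers need 35.5 more per unit: 160 - 3.5Q = 89 + 2Q + 35.5, so Q_t = 6.4545. Buyers pay P_b = 137.4091; sellers receive P_s = P_b - 35.5 = 101.9091.
Producers lose the trapezoid between P_s and P* out to Q_t plus the triangle from Q_t to Q*: change in PS = 41.6612 - 166.6446 = -124.9835.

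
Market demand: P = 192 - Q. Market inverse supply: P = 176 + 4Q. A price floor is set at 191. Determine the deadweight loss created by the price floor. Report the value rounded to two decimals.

12.10

Without the control, 192 - Q = 176 + 4Q so Q* = 3.2 and P* = 188.8.
At P = 191, buyers demand (192 - 191)/1 = 1 while sellers would supply more, so the quantity traded is 1 at price 191.
At Q = 1 the demand price is 191 and the supply price is 180. Deadweight loss is the triangle between the curves from 1 to 3.2: (1/2)(191 - 180)(3.2 - 1) = 12.1.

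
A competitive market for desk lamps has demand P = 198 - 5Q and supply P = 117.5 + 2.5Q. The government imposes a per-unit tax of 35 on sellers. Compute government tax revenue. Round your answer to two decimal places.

212.33

Without the tax, 198 - 5Q = 117.5 + 2.5Q so Q* = 10.7333 and P* = 144.3333.
With the tax, sellers need 35 more per unit: 198 - 5Q = 117.5 + 2.5Q + 35, so Q_t = 6.0667. Buyers pay P_b = 167.6667; sellers receive P_s = P_b - 35 = 132.6667.
Revenue is the tax times quantity traded: 35 x 6.0667 = 212.3333.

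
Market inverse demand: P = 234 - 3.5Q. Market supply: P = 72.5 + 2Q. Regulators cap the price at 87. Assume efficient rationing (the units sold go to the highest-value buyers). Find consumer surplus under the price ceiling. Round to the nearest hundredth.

Without the control, 234 - 3.5Q = 72.5 + 2Q so Q* = 29.3636 and P* = 131.2273.
At the ceiling price 87, quantity supplied is (87 - 72.5)/2 = 7.25; supply is the short side, so Q = 7.25 trades at P = 87.
The demand price at Q = 7.25 is 208.625. CS is the trapezoid between demand and 87 over [0, 7.25]: (1/2)[(234 - 87) + (208.625 - 87)](7.25) = 973.7656.

973.77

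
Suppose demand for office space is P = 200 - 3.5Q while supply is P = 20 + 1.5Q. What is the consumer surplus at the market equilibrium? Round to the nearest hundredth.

2268.00

Set 200 - 3.5Q = 20 + 1.5Q, which gives 180 = 5Q, so Q* = 36 and P* = 200 - 3.5(36) = 74.
Consumer surplus is the triangle under demand above P*: (1/2)(36)(200 - 74) = (1/2)(36)(126) = 2268.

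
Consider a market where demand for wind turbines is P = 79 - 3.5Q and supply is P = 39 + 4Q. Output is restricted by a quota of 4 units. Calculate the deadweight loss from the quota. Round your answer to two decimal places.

6.67

Without the quota, 79 - 3.5Q = 39 + 4Q gives Q* = 5.3333.
At Q = 4 the demand price is 79 - 3.5(4) = 65 and the supply price is 39 + 4(4) = 55.
Deadweight loss is the triangle between the curves from 4 to 5.3333: (1/2)(65 - 55)(5.3333 - 4) = 6.6667.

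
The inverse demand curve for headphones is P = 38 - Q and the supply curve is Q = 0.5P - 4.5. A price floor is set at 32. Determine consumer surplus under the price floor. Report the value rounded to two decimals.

Rewriting supply in inverse form: P = 9 + 2Q.
Free-market equilibrium: 38 - Q = 9 + 2Q gives Q* = 9.6667, P* = 28.3333.
At P = 32, buyers demand (38 - 32)/1 = 6 while sellers would supply more, so the quantity traded is 6 at price 32.
CS is the triangle under demand above 32: (1/2)(6)(38 - 32) = 18.

18.00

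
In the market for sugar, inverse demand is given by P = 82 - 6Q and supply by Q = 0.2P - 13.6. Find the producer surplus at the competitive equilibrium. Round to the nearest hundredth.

4.05

Rewriting supply in inverse form: P = 68 + 5Q.
Equilibrium: 82 - 6Q = 68 + 5Q, so Q* = 1.2727 and P* = 74.3636.
PS is the area between P* and the supply curve from 0 to Q*: (1/2)(1.2727)(6.3636) = 4.0496.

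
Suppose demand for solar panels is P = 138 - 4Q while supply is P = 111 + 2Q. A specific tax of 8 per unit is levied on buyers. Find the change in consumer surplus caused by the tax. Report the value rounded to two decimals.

-20.44

Pre-tax equilibrium: 138 - 4Q = 111 + 2Q gives Q* = 4.5, P* = 120.
A tax on buyers shifts demand down by 8: (138 - 8) - 4Q = 111 + 2Q, so Q_t = 3.1667. Buyers pay P_b = 125.3333; sellers receive P_s = P_b - 8 = 117.3333.
Consumers lose the trapezoid between P* and P_b out to Q_t plus the triangle from Q_t to Q*: change in CS = 20.0556 - 40.5 = -20.4444.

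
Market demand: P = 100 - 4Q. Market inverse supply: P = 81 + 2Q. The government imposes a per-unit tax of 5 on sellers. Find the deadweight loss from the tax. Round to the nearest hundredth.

2.08

Without the tax, 100 - 4Q = 81 + 2Q so Q* = 3.1667 and P* = 87.3333.
A tax on sellers shifts supply up by 5: 100 - 4Q = 81 + 2Q + 5, so Q_t = 2.3333. Buyers pay P_b = 90.6667; sellers receive P_s = P_b - 5 = 85.6667.
The welfare triangle lost has base Q* - Q_t = 0.8333 and height t = 5, so DWL = (1/2)(0.8333)(5) = 2.0833.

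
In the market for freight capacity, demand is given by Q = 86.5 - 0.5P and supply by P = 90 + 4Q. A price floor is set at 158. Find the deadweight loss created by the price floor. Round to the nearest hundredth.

120.33

Rewriting demand in inverse form: P = 173 - 2Q.
Without the control, 173 - 2Q = 90 + 4Q so Q* = 13.8333 and P* = 145.3333.
At the floor price 158, quantity demanded is (173 - 158)/2 = 7.5; demand is the short side, so Q = 7.5 trades at P = 158.
At Q = 7.5 the demand price is 158 and the supply price is 120. Deadweight loss is the triangle between the curves from 7.5 to 13.8333: (1/2)(158 - 120)(13.8333 - 7.5) = 120.3333.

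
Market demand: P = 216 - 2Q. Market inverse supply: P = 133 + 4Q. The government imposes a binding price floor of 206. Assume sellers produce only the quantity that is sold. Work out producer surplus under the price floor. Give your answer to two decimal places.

Without the control, 216 - 2Q = 133 + 4Q so Q* = 13.8333 and P* = 188.3333.
At the floor price 206, quantity demanded is (216 - 206)/2 = 5; demand is the short side, so Q = 5 trades at P = 206.
The supply price at Q = 5 is 153. PS is the trapezoid between 206 and supply over [0, 5]: (1/2)[(206 - 133) + (206 - 153)](5) = 315.

315.00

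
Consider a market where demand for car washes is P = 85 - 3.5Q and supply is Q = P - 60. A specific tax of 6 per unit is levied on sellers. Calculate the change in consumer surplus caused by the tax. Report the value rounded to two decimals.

-22.81

Rewriting supply in inverse form: P = 60 + Q.
Pre-tax equilibrium: 85 - 3.5Q = 60 + Q gives Q* = 5.5556, P* = 65.5556.
A tax on sellers shifts supply up by 6: 85 - 3.5Q = 60 + Q + 6, so Q_t = 4.2222. Buyers pay P_b = 70.2222; sellers receive P_s = P_b - 6 = 64.2222.
Consumers lose the trapezoid between P* and P_b out to Q_t plus the triangle from Q_t to Q*: change in CS = 31.1975 - 54.0123 = -22.8148.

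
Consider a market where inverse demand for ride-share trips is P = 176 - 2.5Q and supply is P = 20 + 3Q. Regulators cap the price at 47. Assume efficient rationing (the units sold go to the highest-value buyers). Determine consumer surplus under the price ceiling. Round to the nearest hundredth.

Free-market equilibrium: 176 - 2.5Q = 20 + 3Q gives Q* = 28.3636, P* = 105.0909.
At the ceiling price 47, quantity supplied is (47 - 20)/3 = 9; supply is the short side, so Q = 9 trades at P = 47.
The demand price at Q = 9 is 153.5. CS is the trapezoid between demand and 47 over [0, 9]: (1/2)[(176 - 47) + (153.5 - 47)](9) = 1059.75.

1059.75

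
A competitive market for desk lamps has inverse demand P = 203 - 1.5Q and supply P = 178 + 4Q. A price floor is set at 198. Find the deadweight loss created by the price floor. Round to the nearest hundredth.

Without the control, 203 - 1.5Q = 178 + 4Q so Q* = 4.5455 and P* = 196.1818.
At P = 198, buyers demand (203 - 198)/1.5 = 3.3333 while sellers would supply more, so the quantity traded is 3.3333 at price 198.
The lost-trades triangle has base Q* - 3.3333 = 1.2121 and height equal to the gap between the curves at Q = 3.3333, which is 198 - 191.3333 = 6.6667. DWL = (1/2)(1.2121)(6.6667) = 4.0404.

4.04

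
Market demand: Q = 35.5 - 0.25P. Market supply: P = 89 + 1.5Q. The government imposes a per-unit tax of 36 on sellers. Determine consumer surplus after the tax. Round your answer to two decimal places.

19.11

Rewriting demand in inverse form: P = 142 - 4Q.
Without the tax, 142 - 4Q = 89 + 1.5Q so Q* = 9.6364 and P* = 103.4545.
With the tax, sellers need 36 more per unit: 142 - 4Q = 89 + 1.5Q + 36, so Q_t = 3.0909. Buyers pay P_b = 129.6364; sellers receive P_s = P_b - 36 = 93.6364.
CS = (1/2)(Q_t)(142 - P_b) = (1/2)(3.0909)(12.3636) = 19.1074.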